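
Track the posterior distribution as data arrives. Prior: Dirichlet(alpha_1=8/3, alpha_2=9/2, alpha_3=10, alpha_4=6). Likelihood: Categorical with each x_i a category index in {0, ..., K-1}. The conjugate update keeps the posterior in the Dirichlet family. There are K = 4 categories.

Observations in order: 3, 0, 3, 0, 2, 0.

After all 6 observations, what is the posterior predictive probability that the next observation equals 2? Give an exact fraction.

obs 1: x=3 → posterior Dirichlet(8/3, 9/2, 10, 7)
obs 2: x=0 → posterior Dirichlet(11/3, 9/2, 10, 7)
obs 3: x=3 → posterior Dirichlet(11/3, 9/2, 10, 8)
obs 4: x=0 → posterior Dirichlet(14/3, 9/2, 10, 8)
obs 5: x=2 → posterior Dirichlet(14/3, 9/2, 11, 8)
obs 6: x=0 → posterior Dirichlet(17/3, 9/2, 11, 8)

66/175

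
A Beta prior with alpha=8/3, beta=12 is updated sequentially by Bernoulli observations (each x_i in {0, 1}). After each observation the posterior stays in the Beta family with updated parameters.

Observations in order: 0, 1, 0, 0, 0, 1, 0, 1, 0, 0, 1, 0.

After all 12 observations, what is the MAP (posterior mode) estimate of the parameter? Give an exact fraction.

17/74

obs 1: x=0 → posterior Beta(8/3, 13)
obs 2: x=1 → posterior Beta(11/3, 13)
obs 3: x=0 → posterior Beta(11/3, 14)
obs 4: x=0 → posterior Beta(11/3, 15)
obs 5: x=0 → posterior Beta(11/3, 16)
obs 6: x=1 → posterior Beta(14/3, 16)
obs 7: x=0 → posterior Beta(14/3, 17)
obs 8: x=1 → posterior Beta(17/3, 17)
obs 9: x=0 → posterior Beta(17/3, 18)
obs 10: x=0 → posterior Beta(17/3, 19)
obs 11: x=1 → posterior Beta(20/3, 19)
obs 12: x=0 → posterior Beta(20/3, 20)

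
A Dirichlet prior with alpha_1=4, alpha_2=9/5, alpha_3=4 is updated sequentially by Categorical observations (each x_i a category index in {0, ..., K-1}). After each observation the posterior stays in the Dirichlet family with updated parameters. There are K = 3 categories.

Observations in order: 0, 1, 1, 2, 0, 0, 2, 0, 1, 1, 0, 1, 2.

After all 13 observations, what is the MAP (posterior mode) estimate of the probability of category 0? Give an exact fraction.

obs 1: x=0 → posterior Dirichlet(5, 9/5, 4)
obs 2: x=1 → posterior Dirichlet(5, 14/5, 4)
obs 3: x=1 → posterior Dirichlet(5, 19/5, 4)
obs 4: x=2 → posterior Dirichlet(5, 19/5, 5)
obs 5: x=0 → posterior Dirichlet(6, 19/5, 5)
obs 6: x=0 → posterior Dirichlet(7, 19/5, 5)
obs 7: x=2 → posterior Dirichlet(7, 19/5, 6)
obs 8: x=0 → posterior Dirichlet(8, 19/5, 6)
obs 9: x=1 → posterior Dirichlet(8, 24/5, 6)
obs 10: x=1 → posterior Dirichlet(8, 29/5, 6)
obs 11: x=0 → posterior Dirichlet(9, 29/5, 6)
obs 12: x=1 → posterior Dirichlet(9, 34/5, 6)
obs 13: x=2 → posterior Dirichlet(9, 34/5, 7)

40/99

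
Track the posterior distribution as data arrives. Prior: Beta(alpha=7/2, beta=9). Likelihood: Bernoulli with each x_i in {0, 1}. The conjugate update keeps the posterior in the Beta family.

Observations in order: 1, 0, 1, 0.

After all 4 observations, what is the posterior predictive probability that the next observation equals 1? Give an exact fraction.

1/3

obs 1: x=1 → posterior Beta(9/2, 9)
obs 2: x=0 → posterior Beta(9/2, 10)
obs 3: x=1 → posterior Beta(11/2, 10)
obs 4: x=0 → posterior Beta(11/2, 11)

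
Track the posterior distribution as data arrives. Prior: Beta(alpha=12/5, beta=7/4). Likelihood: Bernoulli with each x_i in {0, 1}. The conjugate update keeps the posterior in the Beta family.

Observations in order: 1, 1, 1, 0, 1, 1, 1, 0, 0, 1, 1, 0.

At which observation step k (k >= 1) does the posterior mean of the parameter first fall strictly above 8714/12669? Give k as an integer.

k = 2

obs 1: x=1 → posterior Beta(17/5, 7/4)
obs 2: x=1 → posterior Beta(22/5, 7/4)
obs 3: x=1 → posterior Beta(27/5, 7/4)
obs 4: x=0 → posterior Beta(27/5, 11/4)
obs 5: x=1 → posterior Beta(32/5, 11/4)
obs 6: x=1 → posterior Beta(37/5, 11/4)
obs 7: x=1 → posterior Beta(42/5, 11/4)
obs 8: x=0 → posterior Beta(42/5, 15/4)
obs 9: x=0 → posterior Beta(42/5, 19/4)
obs 10: x=1 → posterior Beta(47/5, 19/4)
obs 11: x=1 → posterior Beta(52/5, 19/4)
obs 12: x=0 → posterior Beta(52/5, 23/4)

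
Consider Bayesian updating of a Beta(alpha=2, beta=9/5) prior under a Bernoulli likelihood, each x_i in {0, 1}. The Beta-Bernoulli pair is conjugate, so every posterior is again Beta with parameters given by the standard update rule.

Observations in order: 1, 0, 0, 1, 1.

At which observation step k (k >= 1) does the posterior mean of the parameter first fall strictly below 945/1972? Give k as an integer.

k = 3

obs 1: x=1 → posterior Beta(3, 9/5)
obs 2: x=0 → posterior Beta(3, 14/5)
obs 3: x=0 → posterior Beta(3, 19/5)
obs 4: x=1 → posterior Beta(4, 19/5)
obs 5: x=1 → posterior Beta(5, 19/5)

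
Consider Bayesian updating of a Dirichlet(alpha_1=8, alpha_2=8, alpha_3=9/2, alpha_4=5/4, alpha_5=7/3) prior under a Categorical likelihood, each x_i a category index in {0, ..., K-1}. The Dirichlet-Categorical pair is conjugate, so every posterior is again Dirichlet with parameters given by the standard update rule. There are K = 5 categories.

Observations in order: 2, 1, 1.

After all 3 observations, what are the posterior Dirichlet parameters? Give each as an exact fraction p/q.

alpha_1=8, alpha_2=10, alpha_3=11/2, alpha_4=5/4, alpha_5=7/3

obs 1: x=2 → posterior Dirichlet(8, 8, 11/2, 5/4, 7/3)
obs 2: x=1 → posterior Dirichlet(8, 9, 11/2, 5/4, 7/3)
obs 3: x=1 → posterior Dirichlet(8, 10, 11/2, 5/4, 7/3)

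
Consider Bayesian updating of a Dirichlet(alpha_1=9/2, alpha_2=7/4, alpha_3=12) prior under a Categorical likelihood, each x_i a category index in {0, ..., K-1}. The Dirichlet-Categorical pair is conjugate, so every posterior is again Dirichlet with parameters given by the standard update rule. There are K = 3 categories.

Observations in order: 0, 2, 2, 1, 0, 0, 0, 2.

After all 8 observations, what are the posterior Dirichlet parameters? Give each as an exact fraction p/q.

obs 1: x=0 → posterior Dirichlet(11/2, 7/4, 12)
obs 2: x=2 → posterior Dirichlet(11/2, 7/4, 13)
obs 3: x=2 → posterior Dirichlet(11/2, 7/4, 14)
obs 4: x=1 → posterior Dirichlet(11/2, 11/4, 14)
obs 5: x=0 → posterior Dirichlet(13/2, 11/4, 14)
obs 6: x=0 → posterior Dirichlet(15/2, 11/4, 14)
obs 7: x=0 → posterior Dirichlet(17/2, 11/4, 14)
obs 8: x=2 → posterior Dirichlet(17/2, 11/4, 15)

alpha_1=17/2, alpha_2=11/4, alpha_3=15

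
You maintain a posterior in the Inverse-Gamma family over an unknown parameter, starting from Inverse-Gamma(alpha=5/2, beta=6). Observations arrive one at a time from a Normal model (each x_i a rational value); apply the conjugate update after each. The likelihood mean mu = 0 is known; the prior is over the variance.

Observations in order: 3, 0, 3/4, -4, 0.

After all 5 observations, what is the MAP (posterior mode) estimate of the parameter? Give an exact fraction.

601/192

obs 1: x=3 → posterior Inverse-Gamma(3, 21/2)
obs 2: x=0 → posterior Inverse-Gamma(7/2, 21/2)
obs 3: x=3/4 → posterior Inverse-Gamma(4, 345/32)
obs 4: x=-4 → posterior Inverse-Gamma(9/2, 601/32)
obs 5: x=0 → posterior Inverse-Gamma(5, 601/32)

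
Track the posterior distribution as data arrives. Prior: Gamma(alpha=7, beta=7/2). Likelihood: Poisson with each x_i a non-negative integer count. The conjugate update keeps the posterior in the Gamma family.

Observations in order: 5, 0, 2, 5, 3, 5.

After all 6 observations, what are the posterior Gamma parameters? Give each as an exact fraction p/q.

obs 1: x=5 → posterior Gamma(12, 9/2)
obs 2: x=0 → posterior Gamma(12, 11/2)
obs 3: x=2 → posterior Gamma(14, 13/2)
obs 4: x=5 → posterior Gamma(19, 15/2)
obs 5: x=3 → posterior Gamma(22, 17/2)
obs 6: x=5 → posterior Gamma(27, 19/2)

alpha=27, beta=19/2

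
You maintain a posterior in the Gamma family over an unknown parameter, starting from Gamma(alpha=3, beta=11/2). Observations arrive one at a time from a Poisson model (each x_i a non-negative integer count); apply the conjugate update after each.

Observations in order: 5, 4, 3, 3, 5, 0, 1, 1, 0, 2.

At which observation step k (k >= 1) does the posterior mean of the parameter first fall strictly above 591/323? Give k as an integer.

obs 1: x=5 → posterior Gamma(8, 13/2)
obs 2: x=4 → posterior Gamma(12, 15/2)
obs 3: x=3 → posterior Gamma(15, 17/2)
obs 4: x=3 → posterior Gamma(18, 19/2)
obs 5: x=5 → posterior Gamma(23, 21/2)
obs 6: x=0 → posterior Gamma(23, 23/2)
obs 7: x=1 → posterior Gamma(24, 25/2)
obs 8: x=1 → posterior Gamma(25, 27/2)
obs 9: x=0 → posterior Gamma(25, 29/2)
obs 10: x=2 → posterior Gamma(27, 31/2)

k = 4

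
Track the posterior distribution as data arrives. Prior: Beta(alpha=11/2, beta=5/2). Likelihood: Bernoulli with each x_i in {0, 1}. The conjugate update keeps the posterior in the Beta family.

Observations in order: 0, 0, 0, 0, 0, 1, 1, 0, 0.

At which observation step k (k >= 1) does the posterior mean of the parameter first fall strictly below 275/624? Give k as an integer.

k = 5

obs 1: x=0 → posterior Beta(11/2, 7/2)
obs 2: x=0 → posterior Beta(11/2, 9/2)
obs 3: x=0 → posterior Beta(11/2, 11/2)
obs 4: x=0 → posterior Beta(11/2, 13/2)
obs 5: x=0 → posterior Beta(11/2, 15/2)
obs 6: x=1 → posterior Beta(13/2, 15/2)
obs 7: x=1 → posterior Beta(15/2, 15/2)
obs 8: x=0 → posterior Beta(15/2, 17/2)
obs 9: x=0 → posterior Beta(15/2, 19/2)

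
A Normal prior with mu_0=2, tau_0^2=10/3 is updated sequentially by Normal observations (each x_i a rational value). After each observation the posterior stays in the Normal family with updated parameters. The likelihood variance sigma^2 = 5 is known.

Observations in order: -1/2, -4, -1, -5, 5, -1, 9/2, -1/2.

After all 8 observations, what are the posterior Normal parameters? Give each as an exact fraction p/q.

mu_0=1/19, tau_0^2=10/19

obs 1: x=-1/2 → posterior Normal(1, 2)
obs 2: x=-4 → posterior Normal(-3/7, 10/7)
obs 3: x=-1 → posterior Normal(-5/9, 10/9)
obs 4: x=-5 → posterior Normal(-15/11, 10/11)
obs 5: x=5 → posterior Normal(-5/13, 10/13)
obs 6: x=-1 → posterior Normal(-7/15, 2/3)
obs 7: x=9/2 → posterior Normal(2/17, 10/17)
obs 8: x=-1/2 → posterior Normal(1/19, 10/19)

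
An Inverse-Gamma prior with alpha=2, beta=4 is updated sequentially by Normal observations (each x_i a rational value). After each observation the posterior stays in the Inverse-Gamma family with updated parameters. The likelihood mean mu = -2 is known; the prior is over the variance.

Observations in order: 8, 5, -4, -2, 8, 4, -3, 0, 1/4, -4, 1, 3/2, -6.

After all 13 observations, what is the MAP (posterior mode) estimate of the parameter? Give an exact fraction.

5573/304

obs 1: x=8 → posterior Inverse-Gamma(5/2, 54)
obs 2: x=5 → posterior Inverse-Gamma(3, 157/2)
obs 3: x=-4 → posterior Inverse-Gamma(7/2, 161/2)
obs 4: x=-2 → posterior Inverse-Gamma(4, 161/2)
obs 5: x=8 → posterior Inverse-Gamma(9/2, 261/2)
obs 6: x=4 → posterior Inverse-Gamma(5, 297/2)
obs 7: x=-3 → posterior Inverse-Gamma(11/2, 149)
obs 8: x=0 → posterior Inverse-Gamma(6, 151)
obs 9: x=1/4 → posterior Inverse-Gamma(13/2, 4913/32)
obs 10: x=-4 → posterior Inverse-Gamma(7, 4977/32)
obs 11: x=1 → posterior Inverse-Gamma(15/2, 5121/32)
obs 12: x=3/2 → posterior Inverse-Gamma(8, 5317/32)
obs 13: x=-6 → posterior Inverse-Gamma(17/2, 5573/32)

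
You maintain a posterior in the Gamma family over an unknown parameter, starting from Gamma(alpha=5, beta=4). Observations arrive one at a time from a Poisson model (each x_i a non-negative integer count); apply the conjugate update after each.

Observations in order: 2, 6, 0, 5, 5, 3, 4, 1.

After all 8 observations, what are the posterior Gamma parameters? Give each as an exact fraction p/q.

alpha=31, beta=12

obs 1: x=2 → posterior Gamma(7, 5)
obs 2: x=6 → posterior Gamma(13, 6)
obs 3: x=0 → posterior Gamma(13, 7)
obs 4: x=5 → posterior Gamma(18, 8)
obs 5: x=5 → posterior Gamma(23, 9)
obs 6: x=3 → posterior Gamma(26, 10)
obs 7: x=4 → posterior Gamma(30, 11)
obs 8: x=1 → posterior Gamma(31, 12)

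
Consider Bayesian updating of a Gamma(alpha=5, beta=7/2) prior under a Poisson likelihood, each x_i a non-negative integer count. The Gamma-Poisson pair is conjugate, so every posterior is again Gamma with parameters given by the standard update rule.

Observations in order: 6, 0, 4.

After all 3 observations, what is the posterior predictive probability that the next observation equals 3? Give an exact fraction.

obs 1: x=6 → posterior Gamma(11, 9/2)
obs 2: x=0 → posterior Gamma(11, 11/2)
obs 3: x=4 → posterior Gamma(15, 13/2)

55690251599330743616/295578376007080078125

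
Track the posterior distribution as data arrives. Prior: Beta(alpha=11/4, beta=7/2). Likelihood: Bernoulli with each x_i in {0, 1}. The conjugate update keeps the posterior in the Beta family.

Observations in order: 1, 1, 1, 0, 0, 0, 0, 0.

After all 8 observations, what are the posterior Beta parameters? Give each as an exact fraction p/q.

obs 1: x=1 → posterior Beta(15/4, 7/2)
obs 2: x=1 → posterior Beta(19/4, 7/2)
obs 3: x=1 → posterior Beta(23/4, 7/2)
obs 4: x=0 → posterior Beta(23/4, 9/2)
obs 5: x=0 → posterior Beta(23/4, 11/2)
obs 6: x=0 → posterior Beta(23/4, 13/2)
obs 7: x=0 → posterior Beta(23/4, 15/2)
obs 8: x=0 → posterior Beta(23/4, 17/2)

alpha=23/4, beta=17/2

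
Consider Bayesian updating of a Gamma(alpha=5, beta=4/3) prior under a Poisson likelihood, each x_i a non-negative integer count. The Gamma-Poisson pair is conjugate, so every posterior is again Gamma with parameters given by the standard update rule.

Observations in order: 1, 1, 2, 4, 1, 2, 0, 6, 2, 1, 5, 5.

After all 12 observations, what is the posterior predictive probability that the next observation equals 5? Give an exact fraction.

16517533521396288289759454822400000000000000000000000000000000000/218141463858908869909615270212837010053304269297195114305378988001

obs 1: x=1 → posterior Gamma(6, 7/3)
obs 2: x=1 → posterior Gamma(7, 10/3)
obs 3: x=2 → posterior Gamma(9, 13/3)
obs 4: x=4 → posterior Gamma(13, 16/3)
obs 5: x=1 → posterior Gamma(14, 19/3)
obs 6: x=2 → posterior Gamma(16, 22/3)
obs 7: x=0 → posterior Gamma(16, 25/3)
obs 8: x=6 → posterior Gamma(22, 28/3)
obs 9: x=2 → posterior Gamma(24, 31/3)
obs 10: x=1 → posterior Gamma(25, 34/3)
obs 11: x=5 → posterior Gamma(30, 37/3)
obs 12: x=5 → posterior Gamma(35, 40/3)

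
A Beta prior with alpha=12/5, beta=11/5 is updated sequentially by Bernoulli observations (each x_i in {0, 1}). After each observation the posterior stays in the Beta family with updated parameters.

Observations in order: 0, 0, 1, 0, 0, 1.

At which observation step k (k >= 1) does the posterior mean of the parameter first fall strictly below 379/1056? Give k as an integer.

obs 1: x=0 → posterior Beta(12/5, 16/5)
obs 2: x=0 → posterior Beta(12/5, 21/5)
obs 3: x=1 → posterior Beta(17/5, 21/5)
obs 4: x=0 → posterior Beta(17/5, 26/5)
obs 5: x=0 → posterior Beta(17/5, 31/5)
obs 6: x=1 → posterior Beta(22/5, 31/5)

k = 5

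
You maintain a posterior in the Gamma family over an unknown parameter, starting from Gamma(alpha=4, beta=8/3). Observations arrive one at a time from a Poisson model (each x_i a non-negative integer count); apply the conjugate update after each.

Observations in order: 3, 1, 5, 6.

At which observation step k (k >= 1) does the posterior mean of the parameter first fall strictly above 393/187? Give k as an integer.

obs 1: x=3 → posterior Gamma(7, 11/3)
obs 2: x=1 → posterior Gamma(8, 14/3)
obs 3: x=5 → posterior Gamma(13, 17/3)
obs 4: x=6 → posterior Gamma(19, 20/3)

k = 3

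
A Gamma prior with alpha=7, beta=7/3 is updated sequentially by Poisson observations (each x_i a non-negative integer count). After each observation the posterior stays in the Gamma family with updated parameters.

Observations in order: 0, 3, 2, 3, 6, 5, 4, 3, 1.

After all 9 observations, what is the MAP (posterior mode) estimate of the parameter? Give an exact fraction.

obs 1: x=0 → posterior Gamma(7, 10/3)
obs 2: x=3 → posterior Gamma(10, 13/3)
obs 3: x=2 → posterior Gamma(12, 16/3)
obs 4: x=3 → posterior Gamma(15, 19/3)
obs 5: x=6 → posterior Gamma(21, 22/3)
obs 6: x=5 → posterior Gamma(26, 25/3)
obs 7: x=4 → posterior Gamma(30, 28/3)
obs 8: x=3 → posterior Gamma(33, 31/3)
obs 9: x=1 → posterior Gamma(34, 34/3)

99/34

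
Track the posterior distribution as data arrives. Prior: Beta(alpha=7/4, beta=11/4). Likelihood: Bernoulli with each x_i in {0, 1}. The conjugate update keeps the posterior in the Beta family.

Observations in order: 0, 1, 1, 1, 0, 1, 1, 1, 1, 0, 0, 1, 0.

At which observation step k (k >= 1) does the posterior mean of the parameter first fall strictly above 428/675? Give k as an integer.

obs 1: x=0 → posterior Beta(7/4, 15/4)
obs 2: x=1 → posterior Beta(11/4, 15/4)
obs 3: x=1 → posterior Beta(15/4, 15/4)
obs 4: x=1 → posterior Beta(19/4, 15/4)
obs 5: x=0 → posterior Beta(19/4, 19/4)
obs 6: x=1 → posterior Beta(23/4, 19/4)
obs 7: x=1 → posterior Beta(27/4, 19/4)
obs 8: x=1 → posterior Beta(31/4, 19/4)
obs 9: x=1 → posterior Beta(35/4, 19/4)
obs 10: x=0 → posterior Beta(35/4, 23/4)
obs 11: x=0 → posterior Beta(35/4, 27/4)
obs 12: x=1 → posterior Beta(39/4, 27/4)
obs 13: x=0 → posterior Beta(39/4, 31/4)

k = 9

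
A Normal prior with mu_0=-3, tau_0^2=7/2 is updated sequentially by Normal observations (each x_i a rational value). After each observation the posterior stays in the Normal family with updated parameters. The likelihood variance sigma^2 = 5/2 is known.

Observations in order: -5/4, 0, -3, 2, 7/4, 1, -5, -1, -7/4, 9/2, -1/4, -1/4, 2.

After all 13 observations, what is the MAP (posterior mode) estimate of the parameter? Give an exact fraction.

-95/384

obs 1: x=-5/4 → posterior Normal(-95/48, 35/24)
obs 2: x=0 → posterior Normal(-5/4, 35/38)
obs 3: x=-3 → posterior Normal(-179/104, 35/52)
obs 4: x=2 → posterior Normal(-41/44, 35/66)
obs 5: x=7/4 → posterior Normal(-37/80, 7/16)
obs 6: x=1 → posterior Normal(-23/94, 35/94)
obs 7: x=-5 → posterior Normal(-31/36, 35/108)
obs 8: x=-1 → posterior Normal(-107/122, 35/122)
obs 9: x=-7/4 → posterior Normal(-263/272, 35/136)
obs 10: x=9/2 → posterior Normal(-137/300, 7/30)
obs 11: x=-1/4 → posterior Normal(-18/41, 35/164)
obs 12: x=-1/4 → posterior Normal(-151/356, 35/178)
obs 13: x=2 → posterior Normal(-95/384, 35/192)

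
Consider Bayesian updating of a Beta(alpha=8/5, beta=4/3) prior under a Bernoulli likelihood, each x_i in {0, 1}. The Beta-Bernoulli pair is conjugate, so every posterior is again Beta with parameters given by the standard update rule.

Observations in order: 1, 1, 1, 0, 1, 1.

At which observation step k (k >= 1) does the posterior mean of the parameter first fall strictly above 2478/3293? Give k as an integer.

k = 3

obs 1: x=1 → posterior Beta(13/5, 4/3)
obs 2: x=1 → posterior Beta(18/5, 4/3)
obs 3: x=1 → posterior Beta(23/5, 4/3)
obs 4: x=0 → posterior Beta(23/5, 7/3)
obs 5: x=1 → posterior Beta(28/5, 7/3)
obs 6: x=1 → posterior Beta(33/5, 7/3)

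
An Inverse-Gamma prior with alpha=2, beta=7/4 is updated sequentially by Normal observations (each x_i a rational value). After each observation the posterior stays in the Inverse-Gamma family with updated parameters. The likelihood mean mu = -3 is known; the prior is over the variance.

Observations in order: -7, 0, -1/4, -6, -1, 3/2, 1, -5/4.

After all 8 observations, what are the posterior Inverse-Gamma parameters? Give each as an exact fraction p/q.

alpha=6, beta=707/16

obs 1: x=-7 → posterior Inverse-Gamma(5/2, 39/4)
obs 2: x=0 → posterior Inverse-Gamma(3, 57/4)
obs 3: x=-1/4 → posterior Inverse-Gamma(7/2, 577/32)
obs 4: x=-6 → posterior Inverse-Gamma(4, 721/32)
obs 5: x=-1 → posterior Inverse-Gamma(9/2, 785/32)
obs 6: x=3/2 → posterior Inverse-Gamma(5, 1109/32)
obs 7: x=1 → posterior Inverse-Gamma(11/2, 1365/32)
obs 8: x=-5/4 → posterior Inverse-Gamma(6, 707/16)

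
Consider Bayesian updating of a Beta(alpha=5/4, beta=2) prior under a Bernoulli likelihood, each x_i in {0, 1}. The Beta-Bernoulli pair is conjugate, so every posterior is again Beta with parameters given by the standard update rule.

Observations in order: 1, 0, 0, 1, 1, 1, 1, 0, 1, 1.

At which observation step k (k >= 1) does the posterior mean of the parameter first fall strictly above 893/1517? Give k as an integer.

k = 7

obs 1: x=1 → posterior Beta(9/4, 2)
obs 2: x=0 → posterior Beta(9/4, 3)
obs 3: x=0 → posterior Beta(9/4, 4)
obs 4: x=1 → posterior Beta(13/4, 4)
obs 5: x=1 → posterior Beta(17/4, 4)
obs 6: x=1 → posterior Beta(21/4, 4)
obs 7: x=1 → posterior Beta(25/4, 4)
obs 8: x=0 → posterior Beta(25/4, 5)
obs 9: x=1 → posterior Beta(29/4, 5)
obs 10: x=1 → posterior Beta(33/4, 5)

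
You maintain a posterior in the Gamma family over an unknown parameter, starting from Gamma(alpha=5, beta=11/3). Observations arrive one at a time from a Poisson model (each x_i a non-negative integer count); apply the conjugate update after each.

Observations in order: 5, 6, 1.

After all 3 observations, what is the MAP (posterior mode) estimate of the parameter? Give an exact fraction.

12/5

obs 1: x=5 → posterior Gamma(10, 14/3)
obs 2: x=6 → posterior Gamma(16, 17/3)
obs 3: x=1 → posterior Gamma(17, 20/3)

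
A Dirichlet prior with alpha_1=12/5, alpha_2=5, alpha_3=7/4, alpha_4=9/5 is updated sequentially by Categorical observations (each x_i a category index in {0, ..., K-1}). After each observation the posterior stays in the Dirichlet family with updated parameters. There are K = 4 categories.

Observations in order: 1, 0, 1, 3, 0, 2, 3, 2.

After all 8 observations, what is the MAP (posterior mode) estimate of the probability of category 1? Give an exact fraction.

120/299

obs 1: x=1 → posterior Dirichlet(12/5, 6, 7/4, 9/5)
obs 2: x=0 → posterior Dirichlet(17/5, 6, 7/4, 9/5)
obs 3: x=1 → posterior Dirichlet(17/5, 7, 7/4, 9/5)
obs 4: x=3 → posterior Dirichlet(17/5, 7, 7/4, 14/5)
obs 5: x=0 → posterior Dirichlet(22/5, 7, 7/4, 14/5)
obs 6: x=2 → posterior Dirichlet(22/5, 7, 11/4, 14/5)
obs 7: x=3 → posterior Dirichlet(22/5, 7, 11/4, 19/5)
obs 8: x=2 → posterior Dirichlet(22/5, 7, 15/4, 19/5)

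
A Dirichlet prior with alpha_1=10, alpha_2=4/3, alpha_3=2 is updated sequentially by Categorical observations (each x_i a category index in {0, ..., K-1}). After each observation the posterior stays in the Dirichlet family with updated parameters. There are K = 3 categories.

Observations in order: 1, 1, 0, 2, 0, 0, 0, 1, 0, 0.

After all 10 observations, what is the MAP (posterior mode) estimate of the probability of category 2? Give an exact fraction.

6/61

obs 1: x=1 → posterior Dirichlet(10, 7/3, 2)
obs 2: x=1 → posterior Dirichlet(10, 10/3, 2)
obs 3: x=0 → posterior Dirichlet(11, 10/3, 2)
obs 4: x=2 → posterior Dirichlet(11, 10/3, 3)
obs 5: x=0 → posterior Dirichlet(12, 10/3, 3)
obs 6: x=0 → posterior Dirichlet(13, 10/3, 3)
obs 7: x=0 → posterior Dirichlet(14, 10/3, 3)
obs 8: x=1 → posterior Dirichlet(14, 13/3, 3)
obs 9: x=0 → posterior Dirichlet(15, 13/3, 3)
obs 10: x=0 → posterior Dirichlet(16, 13/3, 3)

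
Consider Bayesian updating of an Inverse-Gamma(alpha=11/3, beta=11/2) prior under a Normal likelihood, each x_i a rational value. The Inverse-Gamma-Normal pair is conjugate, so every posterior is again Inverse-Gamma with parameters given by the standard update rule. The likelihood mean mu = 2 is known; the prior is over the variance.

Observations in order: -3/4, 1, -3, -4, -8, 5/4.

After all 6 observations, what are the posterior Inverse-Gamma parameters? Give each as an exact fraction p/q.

alpha=20/3, beta=1449/16

obs 1: x=-3/4 → posterior Inverse-Gamma(25/6, 297/32)
obs 2: x=1 → posterior Inverse-Gamma(14/3, 313/32)
obs 3: x=-3 → posterior Inverse-Gamma(31/6, 713/32)
obs 4: x=-4 → posterior Inverse-Gamma(17/3, 1289/32)
obs 5: x=-8 → posterior Inverse-Gamma(37/6, 2889/32)
obs 6: x=5/4 → posterior Inverse-Gamma(20/3, 1449/16)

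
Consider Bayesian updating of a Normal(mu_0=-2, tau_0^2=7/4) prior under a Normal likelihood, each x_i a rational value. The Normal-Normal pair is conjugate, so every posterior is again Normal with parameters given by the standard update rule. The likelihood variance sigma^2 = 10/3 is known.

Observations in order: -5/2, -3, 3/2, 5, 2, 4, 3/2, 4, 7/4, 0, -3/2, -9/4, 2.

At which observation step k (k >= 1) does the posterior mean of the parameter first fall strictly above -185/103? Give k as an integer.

k = 3

obs 1: x=-5/2 → posterior Normal(-265/122, 70/61)
obs 2: x=-3 → posterior Normal(-391/164, 35/41)
obs 3: x=3/2 → posterior Normal(-164/103, 70/103)
obs 4: x=5 → posterior Normal(-59/124, 35/62)
obs 5: x=2 → posterior Normal(-17/145, 14/29)
obs 6: x=4 → posterior Normal(67/166, 35/83)
obs 7: x=3/2 → posterior Normal(197/374, 70/187)
obs 8: x=4 → posterior Normal(365/416, 35/104)
obs 9: x=7/4 → posterior Normal(877/916, 70/229)
obs 10: x=0 → posterior Normal(877/1000, 7/25)
obs 11: x=-3/2 → posterior Normal(751/1084, 70/271)
obs 12: x=-9/4 → posterior Normal(281/584, 35/146)
obs 13: x=2 → posterior Normal(365/626, 70/313)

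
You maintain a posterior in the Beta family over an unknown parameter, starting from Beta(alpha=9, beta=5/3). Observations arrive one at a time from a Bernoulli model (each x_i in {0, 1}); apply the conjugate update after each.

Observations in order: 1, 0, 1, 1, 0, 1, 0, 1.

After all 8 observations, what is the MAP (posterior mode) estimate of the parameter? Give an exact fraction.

39/50

obs 1: x=1 → posterior Beta(10, 5/3)
obs 2: x=0 → posterior Beta(10, 8/3)
obs 3: x=1 → posterior Beta(11, 8/3)
obs 4: x=1 → posterior Beta(12, 8/3)
obs 5: x=0 → posterior Beta(12, 11/3)
obs 6: x=1 → posterior Beta(13, 11/3)
obs 7: x=0 → posterior Beta(13, 14/3)
obs 8: x=1 → posterior Beta(14, 14/3)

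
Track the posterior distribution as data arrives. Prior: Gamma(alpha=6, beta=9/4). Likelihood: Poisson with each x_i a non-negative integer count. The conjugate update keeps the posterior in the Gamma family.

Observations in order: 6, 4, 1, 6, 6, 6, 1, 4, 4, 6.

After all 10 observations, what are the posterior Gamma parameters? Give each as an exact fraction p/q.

obs 1: x=6 → posterior Gamma(12, 13/4)
obs 2: x=4 → posterior Gamma(16, 17/4)
obs 3: x=1 → posterior Gamma(17, 21/4)
obs 4: x=6 → posterior Gamma(23, 25/4)
obs 5: x=6 → posterior Gamma(29, 29/4)
obs 6: x=6 → posterior Gamma(35, 33/4)
obs 7: x=1 → posterior Gamma(36, 37/4)
obs 8: x=4 → posterior Gamma(40, 41/4)
obs 9: x=4 → posterior Gamma(44, 45/4)
obs 10: x=6 → posterior Gamma(50, 49/4)

alpha=50, beta=49/4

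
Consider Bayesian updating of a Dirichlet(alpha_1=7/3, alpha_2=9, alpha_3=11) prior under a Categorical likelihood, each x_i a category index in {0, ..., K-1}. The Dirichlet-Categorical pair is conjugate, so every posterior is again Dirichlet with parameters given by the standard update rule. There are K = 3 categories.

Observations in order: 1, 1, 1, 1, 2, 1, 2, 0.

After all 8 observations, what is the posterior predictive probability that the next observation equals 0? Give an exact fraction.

obs 1: x=1 → posterior Dirichlet(7/3, 10, 11)
obs 2: x=1 → posterior Dirichlet(7/3, 11, 11)
obs 3: x=1 → posterior Dirichlet(7/3, 12, 11)
obs 4: x=1 → posterior Dirichlet(7/3, 13, 11)
obs 5: x=2 → posterior Dirichlet(7/3, 13, 12)
obs 6: x=1 → posterior Dirichlet(7/3, 14, 12)
obs 7: x=2 → posterior Dirichlet(7/3, 14, 13)
obs 8: x=0 → posterior Dirichlet(10/3, 14, 13)

10/91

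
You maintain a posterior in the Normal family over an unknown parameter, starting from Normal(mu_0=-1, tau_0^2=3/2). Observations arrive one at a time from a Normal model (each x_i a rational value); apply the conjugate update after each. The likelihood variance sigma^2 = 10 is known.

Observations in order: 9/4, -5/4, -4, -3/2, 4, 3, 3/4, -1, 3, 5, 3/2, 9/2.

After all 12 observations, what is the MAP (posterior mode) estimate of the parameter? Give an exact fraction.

115/224

obs 1: x=9/4 → posterior Normal(-53/92, 30/23)
obs 2: x=-5/4 → posterior Normal(-17/26, 15/13)
obs 3: x=-4 → posterior Normal(-1, 30/29)
obs 4: x=-3/2 → posterior Normal(-67/64, 15/16)
obs 5: x=4 → posterior Normal(-43/70, 6/7)
obs 6: x=3 → posterior Normal(-25/76, 15/19)
obs 7: x=3/4 → posterior Normal(-1/4, 30/41)
obs 8: x=-1 → posterior Normal(-53/176, 15/22)
obs 9: x=3 → posterior Normal(-17/188, 30/47)
obs 10: x=5 → posterior Normal(43/200, 3/5)
obs 11: x=3/2 → posterior Normal(61/212, 30/53)
obs 12: x=9/2 → posterior Normal(115/224, 15/28)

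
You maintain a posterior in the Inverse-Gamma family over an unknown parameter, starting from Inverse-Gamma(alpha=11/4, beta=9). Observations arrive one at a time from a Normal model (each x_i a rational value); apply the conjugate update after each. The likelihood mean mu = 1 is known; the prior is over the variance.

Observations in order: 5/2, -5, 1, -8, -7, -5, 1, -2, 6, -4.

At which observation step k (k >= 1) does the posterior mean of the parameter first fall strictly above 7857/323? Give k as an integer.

k = 6

obs 1: x=5/2 → posterior Inverse-Gamma(13/4, 81/8)
obs 2: x=-5 → posterior Inverse-Gamma(15/4, 225/8)
obs 3: x=1 → posterior Inverse-Gamma(17/4, 225/8)
obs 4: x=-8 → posterior Inverse-Gamma(19/4, 549/8)
obs 5: x=-7 → posterior Inverse-Gamma(21/4, 805/8)
obs 6: x=-5 → posterior Inverse-Gamma(23/4, 949/8)
obs 7: x=1 → posterior Inverse-Gamma(25/4, 949/8)
obs 8: x=-2 → posterior Inverse-Gamma(27/4, 985/8)
obs 9: x=6 → posterior Inverse-Gamma(29/4, 1085/8)
obs 10: x=-4 → posterior Inverse-Gamma(31/4, 1185/8)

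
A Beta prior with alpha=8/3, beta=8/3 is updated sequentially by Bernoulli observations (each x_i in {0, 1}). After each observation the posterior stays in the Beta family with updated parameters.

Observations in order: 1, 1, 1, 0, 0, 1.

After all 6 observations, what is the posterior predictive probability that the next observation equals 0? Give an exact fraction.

obs 1: x=1 → posterior Beta(11/3, 8/3)
obs 2: x=1 → posterior Beta(14/3, 8/3)
obs 3: x=1 → posterior Beta(17/3, 8/3)
obs 4: x=0 → posterior Beta(17/3, 11/3)
obs 5: x=0 → posterior Beta(17/3, 14/3)
obs 6: x=1 → posterior Beta(20/3, 14/3)

7/17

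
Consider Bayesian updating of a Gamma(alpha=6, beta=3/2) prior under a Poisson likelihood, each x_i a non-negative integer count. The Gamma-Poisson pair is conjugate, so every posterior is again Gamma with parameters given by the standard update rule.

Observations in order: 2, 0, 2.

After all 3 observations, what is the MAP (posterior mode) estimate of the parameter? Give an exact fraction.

obs 1: x=2 → posterior Gamma(8, 5/2)
obs 2: x=0 → posterior Gamma(8, 7/2)
obs 3: x=2 → posterior Gamma(10, 9/2)

2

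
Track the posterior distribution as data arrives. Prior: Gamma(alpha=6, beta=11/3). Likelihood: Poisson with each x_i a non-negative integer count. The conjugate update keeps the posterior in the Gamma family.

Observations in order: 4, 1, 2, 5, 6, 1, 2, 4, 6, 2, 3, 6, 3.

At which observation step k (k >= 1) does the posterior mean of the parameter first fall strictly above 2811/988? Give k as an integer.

obs 1: x=4 → posterior Gamma(10, 14/3)
obs 2: x=1 → posterior Gamma(11, 17/3)
obs 3: x=2 → posterior Gamma(13, 20/3)
obs 4: x=5 → posterior Gamma(18, 23/3)
obs 5: x=6 → posterior Gamma(24, 26/3)
obs 6: x=1 → posterior Gamma(25, 29/3)
obs 7: x=2 → posterior Gamma(27, 32/3)
obs 8: x=4 → posterior Gamma(31, 35/3)
obs 9: x=6 → posterior Gamma(37, 38/3)
obs 10: x=2 → posterior Gamma(39, 41/3)
obs 11: x=3 → posterior Gamma(42, 44/3)
obs 12: x=6 → posterior Gamma(48, 47/3)
obs 13: x=3 → posterior Gamma(51, 50/3)

k = 9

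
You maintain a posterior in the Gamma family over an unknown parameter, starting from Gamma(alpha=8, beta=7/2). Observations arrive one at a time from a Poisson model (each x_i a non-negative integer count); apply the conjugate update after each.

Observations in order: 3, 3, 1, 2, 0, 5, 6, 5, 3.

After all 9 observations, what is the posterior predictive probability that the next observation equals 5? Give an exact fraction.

495426182717251251119705557357519865036010742187500000000/5391030899743293631239539488528815119194426882613553319203

obs 1: x=3 → posterior Gamma(11, 9/2)
obs 2: x=3 → posterior Gamma(14, 11/2)
obs 3: x=1 → posterior Gamma(15, 13/2)
obs 4: x=2 → posterior Gamma(17, 15/2)
obs 5: x=0 → posterior Gamma(17, 17/2)
obs 6: x=5 → posterior Gamma(22, 19/2)
obs 7: x=6 → posterior Gamma(28, 21/2)
obs 8: x=5 → posterior Gamma(33, 23/2)
obs 9: x=3 → posterior Gamma(36, 25/2)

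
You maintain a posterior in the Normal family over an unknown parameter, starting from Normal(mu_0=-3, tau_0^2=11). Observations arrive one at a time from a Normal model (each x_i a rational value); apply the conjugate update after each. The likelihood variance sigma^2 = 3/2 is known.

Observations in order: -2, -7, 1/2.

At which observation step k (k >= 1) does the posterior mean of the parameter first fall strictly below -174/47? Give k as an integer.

obs 1: x=-2 → posterior Normal(-53/25, 33/25)
obs 2: x=-7 → posterior Normal(-207/47, 33/47)
obs 3: x=1/2 → posterior Normal(-196/69, 11/23)

k = 2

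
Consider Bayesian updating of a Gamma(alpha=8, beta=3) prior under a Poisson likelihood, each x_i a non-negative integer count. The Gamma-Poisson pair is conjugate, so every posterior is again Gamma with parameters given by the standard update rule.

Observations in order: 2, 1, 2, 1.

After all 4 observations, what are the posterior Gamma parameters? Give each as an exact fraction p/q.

alpha=14, beta=7

obs 1: x=2 → posterior Gamma(10, 4)
obs 2: x=1 → posterior Gamma(11, 5)
obs 3: x=2 → posterior Gamma(13, 6)
obs 4: x=1 → posterior Gamma(14, 7)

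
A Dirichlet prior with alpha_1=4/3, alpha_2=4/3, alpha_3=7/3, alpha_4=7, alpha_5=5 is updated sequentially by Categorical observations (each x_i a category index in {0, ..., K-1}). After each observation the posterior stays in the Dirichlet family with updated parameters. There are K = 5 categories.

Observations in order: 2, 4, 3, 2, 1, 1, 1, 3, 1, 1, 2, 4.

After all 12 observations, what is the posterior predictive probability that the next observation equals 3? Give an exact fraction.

obs 1: x=2 → posterior Dirichlet(4/3, 4/3, 10/3, 7, 5)
obs 2: x=4 → posterior Dirichlet(4/3, 4/3, 10/3, 7, 6)
obs 3: x=3 → posterior Dirichlet(4/3, 4/3, 10/3, 8, 6)
obs 4: x=2 → posterior Dirichlet(4/3, 4/3, 13/3, 8, 6)
obs 5: x=1 → posterior Dirichlet(4/3, 7/3, 13/3, 8, 6)
obs 6: x=1 → posterior Dirichlet(4/3, 10/3, 13/3, 8, 6)
obs 7: x=1 → posterior Dirichlet(4/3, 13/3, 13/3, 8, 6)
obs 8: x=3 → posterior Dirichlet(4/3, 13/3, 13/3, 9, 6)
obs 9: x=1 → posterior Dirichlet(4/3, 16/3, 13/3, 9, 6)
obs 10: x=1 → posterior Dirichlet(4/3, 19/3, 13/3, 9, 6)
obs 11: x=2 → posterior Dirichlet(4/3, 19/3, 16/3, 9, 6)
obs 12: x=4 → posterior Dirichlet(4/3, 19/3, 16/3, 9, 7)

9/29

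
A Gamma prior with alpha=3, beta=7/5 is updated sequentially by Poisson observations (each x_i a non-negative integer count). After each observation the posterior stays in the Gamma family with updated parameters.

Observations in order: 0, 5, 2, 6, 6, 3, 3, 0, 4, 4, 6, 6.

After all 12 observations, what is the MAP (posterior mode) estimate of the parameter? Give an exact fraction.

obs 1: x=0 → posterior Gamma(3, 12/5)
obs 2: x=5 → posterior Gamma(8, 17/5)
obs 3: x=2 → posterior Gamma(10, 22/5)
obs 4: x=6 → posterior Gamma(16, 27/5)
obs 5: x=6 → posterior Gamma(22, 32/5)
obs 6: x=3 → posterior Gamma(25, 37/5)
obs 7: x=3 → posterior Gamma(28, 42/5)
obs 8: x=0 → posterior Gamma(28, 47/5)
obs 9: x=4 → posterior Gamma(32, 52/5)
obs 10: x=4 → posterior Gamma(36, 57/5)
obs 11: x=6 → posterior Gamma(42, 62/5)
obs 12: x=6 → posterior Gamma(48, 67/5)

235/67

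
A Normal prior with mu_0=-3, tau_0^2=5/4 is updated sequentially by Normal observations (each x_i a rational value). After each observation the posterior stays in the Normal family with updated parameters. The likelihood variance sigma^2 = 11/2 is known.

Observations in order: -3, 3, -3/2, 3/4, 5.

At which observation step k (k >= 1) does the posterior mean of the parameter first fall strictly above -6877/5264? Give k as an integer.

k = 5

obs 1: x=-3 → posterior Normal(-3, 55/54)
obs 2: x=3 → posterior Normal(-33/16, 55/64)
obs 3: x=-3/2 → posterior Normal(-147/74, 55/74)
obs 4: x=3/4 → posterior Normal(-93/56, 55/84)
obs 5: x=5 → posterior Normal(-179/188, 55/94)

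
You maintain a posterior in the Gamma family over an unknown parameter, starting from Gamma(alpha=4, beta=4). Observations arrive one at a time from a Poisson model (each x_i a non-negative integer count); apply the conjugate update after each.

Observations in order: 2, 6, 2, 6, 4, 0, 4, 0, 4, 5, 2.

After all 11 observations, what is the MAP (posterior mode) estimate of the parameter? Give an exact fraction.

obs 1: x=2 → posterior Gamma(6, 5)
obs 2: x=6 → posterior Gamma(12, 6)
obs 3: x=2 → posterior Gamma(14, 7)
obs 4: x=6 → posterior Gamma(20, 8)
obs 5: x=4 → posterior Gamma(24, 9)
obs 6: x=0 → posterior Gamma(24, 10)
obs 7: x=4 → posterior Gamma(28, 11)
obs 8: x=0 → posterior Gamma(28, 12)
obs 9: x=4 → posterior Gamma(32, 13)
obs 10: x=5 → posterior Gamma(37, 14)
obs 11: x=2 → posterior Gamma(39, 15)

38/15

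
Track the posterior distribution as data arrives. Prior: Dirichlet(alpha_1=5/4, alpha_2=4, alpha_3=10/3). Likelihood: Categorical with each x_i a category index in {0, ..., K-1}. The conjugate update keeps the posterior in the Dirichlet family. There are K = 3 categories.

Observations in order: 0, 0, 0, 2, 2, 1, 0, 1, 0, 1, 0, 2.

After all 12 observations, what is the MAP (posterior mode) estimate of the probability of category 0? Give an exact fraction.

obs 1: x=0 → posterior Dirichlet(9/4, 4, 10/3)
obs 2: x=0 → posterior Dirichlet(13/4, 4, 10/3)
obs 3: x=0 → posterior Dirichlet(17/4, 4, 10/3)
obs 4: x=2 → posterior Dirichlet(17/4, 4, 13/3)
obs 5: x=2 → posterior Dirichlet(17/4, 4, 16/3)
obs 6: x=1 → posterior Dirichlet(17/4, 5, 16/3)
obs 7: x=0 → posterior Dirichlet(21/4, 5, 16/3)
obs 8: x=1 → posterior Dirichlet(21/4, 6, 16/3)
obs 9: x=0 → posterior Dirichlet(25/4, 6, 16/3)
obs 10: x=1 → posterior Dirichlet(25/4, 7, 16/3)
obs 11: x=0 → posterior Dirichlet(29/4, 7, 16/3)
obs 12: x=2 → posterior Dirichlet(29/4, 7, 19/3)

75/211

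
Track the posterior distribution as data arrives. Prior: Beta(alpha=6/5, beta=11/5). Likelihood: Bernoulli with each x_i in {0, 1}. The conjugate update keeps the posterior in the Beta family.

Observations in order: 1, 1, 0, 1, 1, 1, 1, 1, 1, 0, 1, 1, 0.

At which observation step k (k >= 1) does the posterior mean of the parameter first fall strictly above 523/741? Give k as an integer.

k = 8

obs 1: x=1 → posterior Beta(11/5, 11/5)
obs 2: x=1 → posterior Beta(16/5, 11/5)
obs 3: x=0 → posterior Beta(16/5, 16/5)
obs 4: x=1 → posterior Beta(21/5, 16/5)
obs 5: x=1 → posterior Beta(26/5, 16/5)
obs 6: x=1 → posterior Beta(31/5, 16/5)
obs 7: x=1 → posterior Beta(36/5, 16/5)
obs 8: x=1 → posterior Beta(41/5, 16/5)
obs 9: x=1 → posterior Beta(46/5, 16/5)
obs 10: x=0 → posterior Beta(46/5, 21/5)
obs 11: x=1 → posterior Beta(51/5, 21/5)
obs 12: x=1 → posterior Beta(56/5, 21/5)
obs 13: x=0 → posterior Beta(56/5, 26/5)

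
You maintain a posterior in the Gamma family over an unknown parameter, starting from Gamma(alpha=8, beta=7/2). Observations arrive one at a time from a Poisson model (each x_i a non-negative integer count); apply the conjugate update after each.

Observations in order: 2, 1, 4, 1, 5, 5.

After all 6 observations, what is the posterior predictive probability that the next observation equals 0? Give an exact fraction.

1768453418076865701195582595329481/23861715484377209601555171628930521

obs 1: x=2 → posterior Gamma(10, 9/2)
obs 2: x=1 → posterior Gamma(11, 11/2)
obs 3: x=4 → posterior Gamma(15, 13/2)
obs 4: x=1 → posterior Gamma(16, 15/2)
obs 5: x=5 → posterior Gamma(21, 17/2)
obs 6: x=5 → posterior Gamma(26, 19/2)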